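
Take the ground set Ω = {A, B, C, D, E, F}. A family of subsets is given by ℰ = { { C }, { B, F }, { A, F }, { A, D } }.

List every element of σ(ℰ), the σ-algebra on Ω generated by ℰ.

σ(ℰ) (64 sets): { ∅, { A }, { B }, { C }, { D }, { E }, { F }, { A, B }, { A, C }, { A, D }, { A, E }, { A, F }, { B, C }, { B, D }, { B, E }, { B, F }, { C, D }, { C, E }, { C, F }, { D, E }, { D, F }, { E, F }, { A, B, C }, { A, B, D }, { A, B, E }, { A, B, F }, { A, C, D }, { A, C, E }, { A, C, F }, { A, D, E }, { A, D, F }, { A, E, F }, { B, C, D }, { B, C, E }, { B, C, F }, { B, D, E }, { B, D, F }, { B, E, F }, { C, D, E }, { C, D, F }, { C, E, F }, { D, E, F }, { A, B, C, D }, { A, B, C, E }, { A, B, C, F }, { A, B, D, E }, { A, B, D, F }, { A, B, E, F }, { A, C, D, E }, { A, C, D, F }, { A, C, E, F }, { A, D, E, F }, { B, C, D, E }, { B, C, D, F }, { B, C, E, F }, { B, D, E, F }, { C, D, E, F }, { A, B, C, D, E }, { A, B, C, D, F }, { A, B, C, E, F }, { A, B, D, E, F }, { A, C, D, E, F }, { B, C, D, E, F }, Ω }

Trace:
Start: ℰ ∪ {∅, Ω} = { ∅, { C }, { A, D }, { A, F }, { B, F }, Ω }.
Pass 1: +10 →
  { A, B, F }  = { A, F } ∪ { B, F }
  { A, C, D }  = { C } ∪ { A, D }
  { A, C, F }  = { C } ∪ { A, F }
  { A, D, F }  = { A, D } ∪ { A, F }
  { B, C, F }  = { C } ∪ { B, F }
  { A, B, D, F }  = { A, D } ∪ { B, F }
  { A, C, D, E }  = ᶜ of { B, F }
  { B, C, D, E }  = ᶜ of { A, F }
  { B, C, E, F }  = ᶜ of { A, D }
  { A, B, D, E, F }  = ᶜ of { C }
Pass 2: +13 →
  { C, E }  = ᶜ of { A, B, D, F }
  { A, D, E }  = ᶜ of { B, C, F }
  { B, C, E }  = ᶜ of { A, D, F }
  { B, D, E }  = ᶜ of { A, C, F }
  { B, E, F }  = ᶜ of { A, C, D }
  { C, D, E }  = ᶜ of { A, B, F }
  { A, B, C, F }  = { A, C, F } ∪ { B, C, F }
  { A, C, D, F }  = { A, C, F } ∪ { A, D, F }
  { A, B, C, D, E }  = { B, C, D, E } ∪ { A, C, D }
  { A, B, C, D, F }  = { A, B, D, F } ∪ { A, C, F }
  { A, B, C, E, F }  = { A, C, F } ∪ { B, C, E, F }
  { A, C, D, E, F }  = { A, C, F } ∪ { A, C, D, E }
  { B, C, D, E, F }  = { B, C, F } ∪ { B, C, D, E }
Pass 3 adds 12:
  { A }  = ᶜ of { B, C, D, E, F }
  { B }  = ᶜ of { A, C, D, E, F }
  { D }  = ᶜ of { A, B, C, E, F }
  { E }  = ᶜ of { A, B, C, D, F }
  { F }  = ᶜ of { A, B, C, D, E }
  { B, E }  = ᶜ of { A, C, D, F }
  { D, E }  = ᶜ of { A, B, C, F }
  { A, B, D, E }  = { A, D, E } ∪ { B, D, E }
  { A, B, E, F }  = { A, F } ∪ { B, E, F }
  { A, C, E, F }  = { A, C, F } ∪ { C, E }
  { A, D, E, F }  = { A, D, E } ∪ { A, F }
  { B, D, E, F }  = { B, F } ∪ { B, D, E }
Pass 4 adds 20:
  { A, B }  = { B } ∪ { A }
  { A, C }  = ᶜ of { B, D, E, F }
  { A, E }  = { A } ∪ { E }
  { B, C }  = ᶜ of { A, D, E, F }
  { B, D }  = ᶜ of { A, C, E, F }
  { C, D }  = ᶜ of { A, B, E, F }
  { C, F }  = ᶜ of { A, B, D, E }
  { D, F }  = { D } ∪ { F }
  { E, F }  = { F } ∪ { E }
  { A, B, D }  = { B } ∪ { A, D }
  { A, B, E }  = { A } ∪ { B, E }
  { A, C, E }  = { C, E } ∪ { A }
  { A, E, F }  = { A, F } ∪ { E }
  { B, D, F }  = { B, F } ∪ { D }
  { C, E, F }  = { C, E } ∪ { F }
  { D, E, F }  = { D, E } ∪ { F }
  { A, B, C, D }  = { B } ∪ { A, C, D }
  { A, B, C, E }  = { A } ∪ { B, C, E }
  { B, C, D, F }  = { B, C, F } ∪ { D }
  { C, D, E, F }  = { C, D, E } ∪ { F }
Pass 5. New:
  { A, B, C }  = ᶜ of { D, E, F }
  { B, C, D }  = ᶜ of { A, E, F }
  { C, D, F }  = ᶜ of { A, B, E }
Pass 6: already closed under ᶜ and ∪.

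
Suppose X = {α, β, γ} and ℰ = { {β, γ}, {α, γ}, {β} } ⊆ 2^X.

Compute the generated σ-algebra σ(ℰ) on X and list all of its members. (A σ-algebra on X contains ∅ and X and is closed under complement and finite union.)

Answer: σ(ℰ) = { {}, {α}, {β}, {γ}, {α, β}, {α, γ}, {β, γ}, X }

Check:
Start: ℰ ∪ {∅, X} = { {}, {β}, {α, γ}, {β, γ}, X }.
Round 1 (1 new):
  {α}  = complement {β, γ}
Round 2: +1 →
  {α, β}  = {β} ∪ {α}
Round 3 (1 new):
  {γ}  = complement {α, β}
Round 4: stable.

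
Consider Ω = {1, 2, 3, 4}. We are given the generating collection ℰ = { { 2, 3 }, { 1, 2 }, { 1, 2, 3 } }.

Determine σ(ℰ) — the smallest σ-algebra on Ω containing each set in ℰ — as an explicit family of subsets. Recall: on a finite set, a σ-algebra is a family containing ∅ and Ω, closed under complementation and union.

Start: ℰ ∪ {∅, Ω} = { ∅, { 1, 2 }, { 2, 3 }, { 1, 2, 3 }, Ω }.
Pass 1. New:
  { 4 }  = complement { 1, 2, 3 }
  { 1, 4 }  = complement { 2, 3 }
  { 3, 4 }  = complement { 1, 2 }
  |family| = 8
Pass 2: 3 new —
  { 1, 2, 4 }  = { 4 } ∪ { 1, 2 }
  { 1, 3, 4 }  = { 3, 4 } ∪ { 1, 4 }
  { 2, 3, 4 }  = { 4 } ∪ { 2, 3 }
  |family| = 11
Pass 3 adds 3:
  { 1 }  = complement { 2, 3, 4 }
  { 2 }  = complement { 1, 3, 4 }
  { 3 }  = complement { 1, 2, 4 }
  |family| = 14
Pass 4 adds 2:
  { 1, 3 }  = { 3 } ∪ { 1 }
  { 2, 4 }  = { 4 } ∪ { 2 }
  |family| = 16
Pass 5 adds nothing — fixpoint reached.

σ(ℰ) = { ∅, { 1 }, { 2 }, { 3 }, { 4 }, { 1, 2 }, { 1, 3 }, { 1, 4 }, { 2, 3 }, { 2, 4 }, { 3, 4 }, { 1, 2, 3 }, { 1, 2, 4 }, { 1, 3, 4 }, { 2, 3, 4 }, Ω }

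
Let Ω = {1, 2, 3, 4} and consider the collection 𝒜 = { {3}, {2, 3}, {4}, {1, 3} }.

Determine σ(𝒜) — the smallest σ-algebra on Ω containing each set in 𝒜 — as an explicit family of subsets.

Start: 𝒜 ∪ {∅, Ω} = { {}, {3}, {4}, {1, 3}, {2, 3}, Ω }.
Round 1 adds 7:
  {1, 4}  = {2, 3}ᶜ
  {2, 4}  = {1, 3}ᶜ
  {3, 4}  = {3} ∪ {4}
  {1, 2, 3}  = {4}ᶜ
  {1, 2, 4}  = {3}ᶜ
  {1, 3, 4}  = {1, 3} ∪ {4}
  {2, 3, 4}  = {2, 3} ∪ {4}
  — 13 sets.
Round 2 (3 new):
  {1}  = {2, 3, 4}ᶜ
  {2}  = {1, 3, 4}ᶜ
  {1, 2}  = {3, 4}ᶜ
  — 16 sets.
Round 3: stable.

Hence σ(𝒜) has 16 members: { {}, {1}, {2}, {3}, {4}, {1, 2}, {1, 3}, {1, 4}, {2, 3}, {2, 4}, {3, 4}, {1, 2, 3}, {1, 2, 4}, {1, 3, 4}, {2, 3, 4}, Ω }.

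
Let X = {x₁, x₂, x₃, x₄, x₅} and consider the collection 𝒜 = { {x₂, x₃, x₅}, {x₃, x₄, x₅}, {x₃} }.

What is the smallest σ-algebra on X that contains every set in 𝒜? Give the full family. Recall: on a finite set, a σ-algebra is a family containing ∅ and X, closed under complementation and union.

|σ(𝒜)| = 32.  σ(𝒜) = { {}, {x₁}, {x₂}, {x₃}, {x₄}, {x₅}, {x₁, x₂}, {x₁, x₃}, {x₁, x₄}, {x₁, x₅}, {x₂, x₃}, {x₂, x₄}, {x₂, x₅}, {x₃, x₄}, {x₃, x₅}, {x₄, x₅}, {x₁, x₂, x₃}, {x₁, x₂, x₄}, {x₁, x₂, x₅}, {x₁, x₃, x₄}, {x₁, x₃, x₅}, {x₁, x₄, x₅}, {x₂, x₃, x₄}, {x₂, x₃, x₅}, {x₂, x₄, x₅}, {x₃, x₄, x₅}, {x₁, x₂, x₃, x₄}, {x₁, x₂, x₃, x₅}, {x₁, x₂, x₄, x₅}, {x₁, x₃, x₄, x₅}, {x₂, x₃, x₄, x₅}, X }

Trace:
Begin from { {}, {x₃}, {x₂, x₃, x₅}, {x₃, x₄, x₅}, X } (that is, 𝒜 plus ∅ and X).
Round 1 adds 4:
  {x₁, x₂}  = complement {x₃, x₄, x₅}
  {x₁, x₄}  = complement {x₂, x₃, x₅}
  {x₁, x₂, x₄, x₅}  = complement {x₃}
  {x₂, x₃, x₄, x₅}  = {x₃, x₄, x₅} ∪ {x₂, x₃, x₅}
  [9 total]
Round 2. New:
  {x₁}  = complement {x₂, x₃, x₄, x₅}
  {x₁, x₂, x₃}  = {x₁, x₂} ∪ {x₃}
  {x₁, x₂, x₄}  = {x₁, x₂} ∪ {x₁, x₄}
  {x₁, x₃, x₄}  = {x₃} ∪ {x₁, x₄}
  {x₁, x₂, x₃, x₅}  = {x₁, x₂} ∪ {x₂, x₃, x₅}
  {x₁, x₃, x₄, x₅}  = {x₃, x₄, x₅} ∪ {x₁, x₄}
  [15 total]
Round 3. New:
  {x₂}  = complement {x₁, x₃, x₄, x₅}
  {x₄}  = complement {x₁, x₂, x₃, x₅}
  {x₁, x₃}  = {x₃} ∪ {x₁}
  {x₂, x₅}  = complement {x₁, x₃, x₄}
  {x₃, x₅}  = complement {x₁, x₂, x₄}
  {x₄, x₅}  = complement {x₁, x₂, x₃}
  {x₁, x₂, x₃, x₄}  = {x₃} ∪ {x₁, x₂, x₄}
  [22 total]
Round 4: +8 →
  {x₅}  = complement {x₁, x₂, x₃, x₄}
  {x₂, x₃}  = {x₂} ∪ {x₃}
  {x₂, x₄}  = {x₂} ∪ {x₄}
  {x₃, x₄}  = {x₃} ∪ {x₄}
  {x₁, x₂, x₅}  = {x₂, x₅} ∪ {x₁, x₂}
  {x₁, x₃, x₅}  = {x₁, x₃} ∪ {x₃, x₅}
  {x₁, x₄, x₅}  = {x₄, x₅} ∪ {x₁, x₄}
  {x₂, x₄, x₅}  = complement {x₁, x₃}
  [30 total]
Round 5 (2 new):
  {x₁, x₅}  = {x₅} ∪ {x₁}
  {x₂, x₃, x₄}  = {x₃, x₄} ∪ {x₂}
  [32 total]
Round 6: no new sets; the family is a σ-algebra.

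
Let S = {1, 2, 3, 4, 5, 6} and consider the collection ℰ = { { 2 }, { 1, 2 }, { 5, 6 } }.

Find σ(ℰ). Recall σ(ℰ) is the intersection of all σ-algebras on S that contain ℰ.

|σ(ℰ)| = 16.  σ(ℰ) = { {}, { 1 }, { 2 }, { 1, 2 }, { 3, 4 }, { 5, 6 }, { 1, 3, 4 }, { 1, 5, 6 }, { 2, 3, 4 }, { 2, 5, 6 }, { 1, 2, 3, 4 }, { 1, 2, 5, 6 }, { 3, 4, 5, 6 }, { 1, 3, 4, 5, 6 }, { 2, 3, 4, 5, 6 }, S }

Check:
Start: ℰ ∪ {∅, S} = { {}, { 2 }, { 1, 2 }, { 5, 6 }, S }.
Step 1: +5 →
  { 2, 5, 6 }  = { 5, 6 } ∪ { 2 }
  { 1, 2, 3, 4 }  = S∖{ 5, 6 }
  { 1, 2, 5, 6 }  = { 5, 6 } ∪ { 1, 2 }
  { 3, 4, 5, 6 }  = S∖{ 1, 2 }
  { 1, 3, 4, 5, 6 }  = S∖{ 2 }
  |family| = 10
Step 2: +3 →
  { 3, 4 }  = S∖{ 1, 2, 5, 6 }
  { 1, 3, 4 }  = S∖{ 2, 5, 6 }
  { 2, 3, 4, 5, 6 }  = { 3, 4, 5, 6 } ∪ { 2 }
  |family| = 13
Step 3. New:
  { 1 }  = S∖{ 2, 3, 4, 5, 6 }
  { 2, 3, 4 }  = { 3, 4 } ∪ { 2 }
  |family| = 15
Step 4. New:
  { 1, 5, 6 }  = S∖{ 2, 3, 4 }
  |family| = 16
Step 5: no new sets; the family is a σ-algebra.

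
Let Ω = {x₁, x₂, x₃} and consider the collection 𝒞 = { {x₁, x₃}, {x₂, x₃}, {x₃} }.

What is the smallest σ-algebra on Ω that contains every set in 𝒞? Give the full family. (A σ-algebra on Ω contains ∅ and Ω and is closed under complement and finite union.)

Initial family (5 sets): { {}, {x₃}, {x₁, x₃}, {x₂, x₃}, Ω }.
Pass 1. New:
  {x₁}  = {x₂, x₃}ᶜ
  {x₂}  = {x₁, x₃}ᶜ
  {x₁, x₂}  = {x₃}ᶜ
  |family| = 8
Pass 2 adds nothing — fixpoint reached.

Hence σ(𝒞) has 8 members: { {}, {x₁}, {x₂}, {x₃}, {x₁, x₂}, {x₁, x₃}, {x₂, x₃}, Ω }.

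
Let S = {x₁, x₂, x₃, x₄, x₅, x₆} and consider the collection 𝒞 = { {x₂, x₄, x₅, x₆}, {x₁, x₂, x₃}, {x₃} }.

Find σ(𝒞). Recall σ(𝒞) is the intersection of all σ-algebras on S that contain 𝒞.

Take S₀ = 𝒞 ∪ {∅, S} = { {}, {x₃}, {x₁, x₂, x₃}, {x₂, x₄, x₅, x₆}, S }.
Iteration 1: +4 →
  {x₁, x₃}  = complement {x₂, x₄, x₅, x₆}
  {x₄, x₅, x₆}  = complement {x₁, x₂, x₃}
  {x₁, x₂, x₄, x₅, x₆}  = complement {x₃}
  {x₂, x₃, x₄, x₅, x₆}  = {x₃} ∪ {x₂, x₄, x₅, x₆}
  [9 total]
Iteration 2. New:
  {x₁}  = complement {x₂, x₃, x₄, x₅, x₆}
  {x₃, x₄, x₅, x₆}  = {x₃} ∪ {x₄, x₅, x₆}
  {x₁, x₃, x₄, x₅, x₆}  = {x₁, x₃} ∪ {x₄, x₅, x₆}
  [12 total]
Iteration 3 (3 new):
  {x₂}  = complement {x₁, x₃, x₄, x₅, x₆}
  {x₁, x₂}  = complement {x₃, x₄, x₅, x₆}
  {x₁, x₄, x₅, x₆}  = {x₄, x₅, x₆} ∪ {x₁}
  [15 total]
Iteration 4. New:
  {x₂, x₃}  = complement {x₁, x₄, x₅, x₆}
  [16 total]
Iteration 5: no new sets; the family is a σ-algebra.

Therefore σ(𝒞) = { {}, {x₁}, {x₂}, {x₃}, {x₁, x₂}, {x₁, x₃}, {x₂, x₃}, {x₁, x₂, x₃}, {x₄, x₅, x₆}, {x₁, x₄, x₅, x₆}, {x₂, x₄, x₅, x₆}, {x₃, x₄, x₅, x₆}, {x₁, x₂, x₄, x₅, x₆}, {x₁, x₃, x₄, x₅, x₆}, {x₂, x₃, x₄, x₅, x₆}, S } (|σ(𝒞)| = 16).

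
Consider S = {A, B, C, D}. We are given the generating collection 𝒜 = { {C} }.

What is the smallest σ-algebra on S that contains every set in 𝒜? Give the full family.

σ(𝒜) (4 sets): { {}, {C}, {A, B, D}, S }

Trace:
Begin from { {}, {C}, S } (that is, 𝒜 plus ∅ and S).
Step 1. New:
  {A, B, D}  = complement {C}
Step 2: stable.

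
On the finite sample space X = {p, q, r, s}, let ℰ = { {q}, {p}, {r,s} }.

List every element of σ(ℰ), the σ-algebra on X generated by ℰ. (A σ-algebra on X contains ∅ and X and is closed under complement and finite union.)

σ(ℰ) = { {}, {p}, {q}, {p,q}, {r,s}, {p,r,s}, {q,r,s}, X }

Derivation:
Start: ℰ ∪ {∅, X} = { {}, {p}, {q}, {r,s}, X }.
Iteration 1: +3 →
  {p,q}  = X∖{r,s}
  {p,r,s}  = X∖{q}
  {q,r,s}  = X∖{p}
  |family| = 8
Iteration 2: already closed under ᶜ and ∪.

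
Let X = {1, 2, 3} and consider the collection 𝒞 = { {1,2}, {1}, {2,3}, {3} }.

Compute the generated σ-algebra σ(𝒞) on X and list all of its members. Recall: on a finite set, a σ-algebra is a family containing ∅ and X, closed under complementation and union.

σ(𝒞) (8 sets): { ∅, {1}, {2}, {3}, {1,2}, {1,3}, {2,3}, X }

Derivation:
Take S₀ = 𝒞 ∪ {∅, X} = { ∅, {1}, {3}, {1,2}, {2,3}, X }.
Iteration 1 (1 new):
  {1,3}  = {3} ∪ {1}
  (now 7)
Iteration 2 adds 1:
  {2}  = ᶜ of {1,3}
  (now 8)
Iteration 3: closed — nothing new.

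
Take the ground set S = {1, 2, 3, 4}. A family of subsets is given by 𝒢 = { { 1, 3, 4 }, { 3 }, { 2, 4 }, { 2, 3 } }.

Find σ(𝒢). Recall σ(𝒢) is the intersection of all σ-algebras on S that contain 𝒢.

Take S₀ = 𝒢 ∪ {∅, S} = { ∅, { 3 }, { 2, 3 }, { 2, 4 }, { 1, 3, 4 }, S }.
Round 1. New:
  { 2 }  = ᶜ of { 1, 3, 4 }
  { 1, 3 }  = ᶜ of { 2, 4 }
  { 1, 4 }  = ᶜ of { 2, 3 }
  { 1, 2, 4 }  = ᶜ of { 3 }
  { 2, 3, 4 }  = { 3 } ∪ { 2, 4 }
  [11 total]
Round 2: +2 →
  { 1 }  = ᶜ of { 2, 3, 4 }
  { 1, 2, 3 }  = { 2 } ∪ { 1, 3 }
  [13 total]
Round 3 (2 new):
  { 4 }  = ᶜ of { 1, 2, 3 }
  { 1, 2 }  = { 2 } ∪ { 1 }
  [15 total]
Round 4. New:
  { 3, 4 }  = ᶜ of { 1, 2 }
  [16 total]
Round 5: no new sets; the family is a σ-algebra.

σ(𝒢) = { ∅, { 1 }, { 2 }, { 3 }, { 4 }, { 1, 2 }, { 1, 3 }, { 1, 4 }, { 2, 3 }, { 2, 4 }, { 3, 4 }, { 1, 2, 3 }, { 1, 2, 4 }, { 1, 3, 4 }, { 2, 3, 4 }, S }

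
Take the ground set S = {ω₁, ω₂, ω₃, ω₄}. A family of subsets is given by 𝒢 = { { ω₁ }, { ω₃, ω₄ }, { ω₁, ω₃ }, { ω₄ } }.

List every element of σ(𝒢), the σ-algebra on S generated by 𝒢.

Seed the family with 𝒢 together with ∅ and S: { {  }, { ω₁ }, { ω₄ }, { ω₁, ω₃ }, { ω₃, ω₄ }, S }.
Step 1. New:
  { ω₁, ω₂ }  = S∖{ ω₃, ω₄ }
  { ω₁, ω₄ }  = { ω₄ } ∪ { ω₁ }
  { ω₂, ω₄ }  = S∖{ ω₁, ω₃ }
  { ω₁, ω₂, ω₃ }  = S∖{ ω₄ }
  { ω₁, ω₃, ω₄ }  = { ω₃, ω₄ } ∪ { ω₁, ω₃ }
  { ω₂, ω₃, ω₄ }  = S∖{ ω₁ }
  [12 total]
Step 2: 3 new —
  { ω₂ }  = S∖{ ω₁, ω₃, ω₄ }
  { ω₂, ω₃ }  = S∖{ ω₁, ω₄ }
  { ω₁, ω₂, ω₄ }  = { ω₁, ω₂ } ∪ { ω₁, ω₄ }
  [15 total]
Step 3: +1 →
  { ω₃ }  = S∖{ ω₁, ω₂, ω₄ }
  [16 total]
Step 4 adds nothing — fixpoint reached.

Therefore σ(𝒢) = { {  }, { ω₁ }, { ω₂ }, { ω₃ }, { ω₄ }, { ω₁, ω₂ }, { ω₁, ω₃ }, { ω₁, ω₄ }, { ω₂, ω₃ }, { ω₂, ω₄ }, { ω₃, ω₄ }, { ω₁, ω₂, ω₃ }, { ω₁, ω₂, ω₄ }, { ω₁, ω₃, ω₄ }, { ω₂, ω₃, ω₄ }, S } (|σ(𝒢)| = 16).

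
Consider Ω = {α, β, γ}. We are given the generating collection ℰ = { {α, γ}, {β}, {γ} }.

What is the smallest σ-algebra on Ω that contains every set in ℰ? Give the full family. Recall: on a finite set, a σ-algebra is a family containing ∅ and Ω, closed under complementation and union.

Begin from { {}, {β}, {γ}, {α, γ}, Ω } (that is, ℰ plus ∅ and Ω).
Pass 1 adds 2:
  {α, β}  = Ω∖{γ}
  {β, γ}  = {γ} ∪ {β}
  [7 total]
Pass 2. New:
  {α}  = Ω∖{β, γ}
  [8 total]
Pass 3 adds nothing — fixpoint reached.

Therefore σ(ℰ) = { {}, {α}, {β}, {γ}, {α, β}, {α, γ}, {β, γ}, Ω } (|σ(ℰ)| = 8).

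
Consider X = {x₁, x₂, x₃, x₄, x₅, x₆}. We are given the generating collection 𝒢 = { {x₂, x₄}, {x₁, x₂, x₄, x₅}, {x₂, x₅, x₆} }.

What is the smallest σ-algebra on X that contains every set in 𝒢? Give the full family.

Take S₀ = 𝒢 ∪ {∅, X} = { ∅, {x₂, x₄}, {x₂, x₅, x₆}, {x₁, x₂, x₄, x₅}, X }.
Iteration 1: +5 →
  {x₃, x₆}  = X∖{x₁, x₂, x₄, x₅}
  {x₁, x₃, x₄}  = X∖{x₂, x₅, x₆}
  {x₁, x₃, x₅, x₆}  = X∖{x₂, x₄}
  {x₂, x₄, x₅, x₆}  = {x₂, x₅, x₆} ∪ {x₂, x₄}
  {x₁, x₂, x₄, x₅, x₆}  = {x₂, x₅, x₆} ∪ {x₁, x₂, x₄, x₅}
  |family| = 10
Iteration 2. New:
  {x₃}  = X∖{x₁, x₂, x₄, x₅, x₆}
  {x₁, x₃}  = X∖{x₂, x₄, x₅, x₆}
  {x₁, x₂, x₃, x₄}  = {x₁, x₃, x₄} ∪ {x₂, x₄}
  {x₁, x₃, x₄, x₆}  = {x₁, x₃, x₄} ∪ {x₃, x₆}
  {x₂, x₃, x₄, x₆}  = {x₃, x₆} ∪ {x₂, x₄}
  {x₂, x₃, x₅, x₆}  = {x₂, x₅, x₆} ∪ {x₃, x₆}
  {x₁, x₂, x₃, x₄, x₅}  = {x₁, x₂, x₄, x₅} ∪ {x₁, x₃, x₄}
  {x₁, x₂, x₃, x₅, x₆}  = {x₁, x₃, x₅, x₆} ∪ {x₂, x₅, x₆}
  {x₁, x₃, x₄, x₅, x₆}  = {x₁, x₃, x₅, x₆} ∪ {x₁, x₃, x₄}
  {x₂, x₃, x₄, x₅, x₆}  = {x₂, x₄, x₅, x₆} ∪ {x₃, x₆}
  |family| = 20
Iteration 3 (11 new):
  {x₁}  = X∖{x₂, x₃, x₄, x₅, x₆}
  {x₂}  = X∖{x₁, x₃, x₄, x₅, x₆}
  {x₄}  = X∖{x₁, x₂, x₃, x₅, x₆}
  {x₆}  = X∖{x₁, x₂, x₃, x₄, x₅}
  {x₁, x₄}  = X∖{x₂, x₃, x₅, x₆}
  {x₁, x₅}  = X∖{x₂, x₃, x₄, x₆}
  {x₂, x₅}  = X∖{x₁, x₃, x₄, x₆}
  {x₅, x₆}  = X∖{x₁, x₂, x₃, x₄}
  {x₁, x₃, x₆}  = {x₁, x₃} ∪ {x₃, x₆}
  {x₂, x₃, x₄}  = {x₂, x₄} ∪ {x₃}
  {x₁, x₂, x₃, x₄, x₆}  = {x₁, x₃, x₄} ∪ {x₂, x₃, x₄, x₆}
  |family| = 31
Iteration 4: +27 →
  {x₅}  = X∖{x₁, x₂, x₃, x₄, x₆}
  {x₁, x₂}  = {x₁} ∪ {x₂}
  {x₁, x₆}  = {x₁} ∪ {x₆}
  {x₂, x₃}  = {x₂} ∪ {x₃}
  {x₂, x₆}  = {x₂} ∪ {x₆}
  {x₃, x₄}  = {x₃} ∪ {x₄}
  {x₄, x₆}  = {x₆} ∪ {x₄}
  {x₁, x₂, x₃}  = {x₂} ∪ {x₁, x₃}
  {x₁, x₂, x₄}  = {x₁} ∪ {x₂, x₄}
  {x₁, x₂, x₅}  = {x₂, x₅} ∪ {x₁}
  {x₁, x₃, x₅}  = {x₃} ∪ {x₁, x₅}
  {x₁, x₄, x₅}  = {x₁, x₄} ∪ {x₁, x₅}
  {x₁, x₄, x₆}  = {x₆} ∪ {x₁, x₄}
  {x₁, x₅, x₆}  = X∖{x₂, x₃, x₄}
  {x₂, x₃, x₅}  = {x₂, x₅} ∪ {x₃}
  {x₂, x₃, x₆}  = {x₂} ∪ {x₃, x₆}
  {x₂, x₄, x₅}  = X∖{x₁, x₃, x₆}
  {x₂, x₄, x₆}  = {x₆} ∪ {x₂, x₄}
  {x₃, x₄, x₆}  = {x₃, x₆} ∪ {x₄}
  {x₃, x₅, x₆}  = {x₅, x₆} ∪ {x₃}
  {x₄, x₅, x₆}  = {x₅, x₆} ∪ {x₄}
  {x₁, x₂, x₃, x₅}  = {x₂, x₅} ∪ {x₁, x₃}
  {x₁, x₂, x₃, x₆}  = {x₁, x₃, x₆} ∪ {x₂}
  {x₁, x₂, x₅, x₆}  = {x₁} ∪ {x₂, x₅, x₆}
  {x₁, x₃, x₄, x₅}  = {x₁, x₃, x₄} ∪ {x₁, x₅}
  {x₁, x₄, x₅, x₆}  = {x₅, x₆} ∪ {x₁, x₄}
  {x₂, x₃, x₄, x₅}  = {x₂, x₅} ∪ {x₂, x₃, x₄}
  |family| = 58
Iteration 5: 6 new —
  {x₃, x₅}  = {x₃} ∪ {x₅}
  {x₄, x₅}  = X∖{x₁, x₂, x₃, x₆}
  {x₁, x₂, x₆}  = {x₁, x₆} ∪ {x₂}
  {x₃, x₄, x₅}  = {x₃, x₄} ∪ {x₅}
  {x₁, x₂, x₄, x₆}  = {x₂, x₄, x₆} ∪ {x₁, x₆}
  {x₃, x₄, x₅, x₆}  = X∖{x₁, x₂}
  |family| = 64
Iteration 6 adds nothing — fixpoint reached.

Therefore σ(𝒢) = { ∅, {x₁}, {x₂}, {x₃}, {x₄}, {x₅}, {x₆}, {x₁, x₂}, {x₁, x₃}, {x₁, x₄}, {x₁, x₅}, {x₁, x₆}, {x₂, x₃}, {x₂, x₄}, {x₂, x₅}, {x₂, x₆}, {x₃, x₄}, {x₃, x₅}, {x₃, x₆}, {x₄, x₅}, {x₄, x₆}, {x₅, x₆}, {x₁, x₂, x₃}, {x₁, x₂, x₄}, {x₁, x₂, x₅}, {x₁, x₂, x₆}, {x₁, x₃, x₄}, {x₁, x₃, x₅}, {x₁, x₃, x₆}, {x₁, x₄, x₅}, {x₁, x₄, x₆}, {x₁, x₅, x₆}, {x₂, x₃, x₄}, {x₂, x₃, x₅}, {x₂, x₃, x₆}, {x₂, x₄, x₅}, {x₂, x₄, x₆}, {x₂, x₅, x₆}, {x₃, x₄, x₅}, {x₃, x₄, x₆}, {x₃, x₅, x₆}, {x₄, x₅, x₆}, {x₁, x₂, x₃, x₄}, {x₁, x₂, x₃, x₅}, {x₁, x₂, x₃, x₆}, {x₁, x₂, x₄, x₅}, {x₁, x₂, x₄, x₆}, {x₁, x₂, x₅, x₆}, {x₁, x₃, x₄, x₅}, {x₁, x₃, x₄, x₆}, {x₁, x₃, x₅, x₆}, {x₁, x₄, x₅, x₆}, {x₂, x₃, x₄, x₅}, {x₂, x₃, x₄, x₆}, {x₂, x₃, x₅, x₆}, {x₂, x₄, x₅, x₆}, {x₃, x₄, x₅, x₆}, {x₁, x₂, x₃, x₄, x₅}, {x₁, x₂, x₃, x₄, x₆}, {x₁, x₂, x₃, x₅, x₆}, {x₁, x₂, x₄, x₅, x₆}, {x₁, x₃, x₄, x₅, x₆}, {x₂, x₃, x₄, x₅, x₆}, X } (|σ(𝒢)| = 64).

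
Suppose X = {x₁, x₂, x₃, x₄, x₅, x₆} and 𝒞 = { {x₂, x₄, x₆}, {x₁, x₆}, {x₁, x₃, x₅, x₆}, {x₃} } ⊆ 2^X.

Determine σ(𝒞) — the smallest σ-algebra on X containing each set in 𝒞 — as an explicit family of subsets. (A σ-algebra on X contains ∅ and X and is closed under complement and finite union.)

Start: 𝒞 ∪ {∅, X} = { ∅, {x₃}, {x₁, x₆}, {x₂, x₄, x₆}, {x₁, x₃, x₅, x₆}, X }.
Iteration 1. New:
  {x₂, x₄}  = complement {x₁, x₃, x₅, x₆}
  {x₁, x₃, x₅}  = complement {x₂, x₄, x₆}
  {x₁, x₃, x₆}  = {x₃} ∪ {x₁, x₆}
  {x₁, x₂, x₄, x₆}  = {x₂, x₄, x₆} ∪ {x₁, x₆}
  {x₂, x₃, x₄, x₅}  = complement {x₁, x₆}
  {x₂, x₃, x₄, x₆}  = {x₂, x₄, x₆} ∪ {x₃}
  {x₁, x₂, x₄, x₅, x₆}  = complement {x₃}
Iteration 2 adds 7:
  {x₁, x₅}  = complement {x₂, x₃, x₄, x₆}
  {x₃, x₅}  = complement {x₁, x₂, x₄, x₆}
  {x₂, x₃, x₄}  = {x₃} ∪ {x₂, x₄}
  {x₂, x₄, x₅}  = complement {x₁, x₃, x₆}
  {x₁, x₂, x₃, x₄, x₅}  = {x₁, x₃, x₅} ∪ {x₂, x₃, x₄, x₅}
  {x₁, x₂, x₃, x₄, x₆}  = {x₂, x₄, x₆} ∪ {x₁, x₃, x₆}
  {x₂, x₃, x₄, x₅, x₆}  = {x₂, x₄, x₆} ∪ {x₂, x₃, x₄, x₅}
Iteration 3 (6 new):
  {x₁}  = complement {x₂, x₃, x₄, x₅, x₆}
  {x₅}  = complement {x₁, x₂, x₃, x₄, x₆}
  {x₆}  = complement {x₁, x₂, x₃, x₄, x₅}
  {x₁, x₅, x₆}  = complement {x₂, x₃, x₄}
  {x₁, x₂, x₄, x₅}  = {x₁, x₅} ∪ {x₂, x₄}
  {x₂, x₄, x₅, x₆}  = {x₂, x₄, x₆} ∪ {x₂, x₄, x₅}
Iteration 4 (6 new):
  {x₁, x₃}  = complement {x₂, x₄, x₅, x₆}
  {x₃, x₆}  = complement {x₁, x₂, x₄, x₅}
  {x₅, x₆}  = {x₆} ∪ {x₅}
  {x₁, x₂, x₄}  = {x₂, x₄} ∪ {x₁}
  {x₃, x₅, x₆}  = {x₆} ∪ {x₃, x₅}
  {x₁, x₂, x₃, x₄}  = {x₂, x₃, x₄} ∪ {x₁}
Iteration 5: already closed under ᶜ and ∪.

Hence σ(𝒞) has 32 members: { ∅, {x₁}, {x₃}, {x₅}, {x₆}, {x₁, x₃}, {x₁, x₅}, {x₁, x₆}, {x₂, x₄}, {x₃, x₅}, {x₃, x₆}, {x₅, x₆}, {x₁, x₂, x₄}, {x₁, x₃, x₅}, {x₁, x₃, x₆}, {x₁, x₅, x₆}, {x₂, x₃, x₄}, {x₂, x₄, x₅}, {x₂, x₄, x₆}, {x₃, x₅, x₆}, {x₁, x₂, x₃, x₄}, {x₁, x₂, x₄, x₅}, {x₁, x₂, x₄, x₆}, {x₁, x₃, x₅, x₆}, {x₂, x₃, x₄, x₅}, {x₂, x₃, x₄, x₆}, {x₂, x₄, x₅, x₆}, {x₁, x₂, x₃, x₄, x₅}, {x₁, x₂, x₃, x₄, x₆}, {x₁, x₂, x₄, x₅, x₆}, {x₂, x₃, x₄, x₅, x₆}, X }.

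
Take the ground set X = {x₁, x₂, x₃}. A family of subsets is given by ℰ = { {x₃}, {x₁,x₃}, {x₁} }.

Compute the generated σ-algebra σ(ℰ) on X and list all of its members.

Start: ℰ ∪ {∅, X} = { {}, {x₁}, {x₃}, {x₁,x₃}, X }.
Iteration 1: 3 new —
  {x₂}  = X∖{x₁,x₃}
  {x₁,x₂}  = X∖{x₃}
  {x₂,x₃}  = X∖{x₁}
  [8 total]
Iteration 2 adds nothing — fixpoint reached.

Therefore σ(ℰ) = { {}, {x₁}, {x₂}, {x₃}, {x₁,x₂}, {x₁,x₃}, {x₂,x₃}, X } (|σ(ℰ)| = 8).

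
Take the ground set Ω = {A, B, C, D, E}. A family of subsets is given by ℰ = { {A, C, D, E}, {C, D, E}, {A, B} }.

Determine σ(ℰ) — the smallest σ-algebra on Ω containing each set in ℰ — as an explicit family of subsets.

Initial family (5 sets): { {}, {A, B}, {C, D, E}, {A, C, D, E}, Ω }.
Iteration 1 adds 1:
  {B}  = Ω∖{A, C, D, E}
  |family| = 6
Iteration 2. New:
  {B, C, D, E}  = {B} ∪ {C, D, E}
  |family| = 7
Iteration 3: +1 →
  {A}  = Ω∖{B, C, D, E}
  |family| = 8
After Iteration 4 the family is unchanged; done.

Hence σ(ℰ) has 8 members: { {}, {A}, {B}, {A, B}, {C, D, E}, {A, C, D, E}, {B, C, D, E}, Ω }.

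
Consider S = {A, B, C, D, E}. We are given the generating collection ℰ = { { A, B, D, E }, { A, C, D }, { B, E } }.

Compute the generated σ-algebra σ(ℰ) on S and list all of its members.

Begin from { ∅, { B, E }, { A, C, D }, { A, B, D, E }, S } (that is, ℰ plus ∅ and S).
Step 1 adds 1:
  { C }  = S∖{ A, B, D, E }
  (now 6)
Step 2 (1 new):
  { B, C, E }  = { C } ∪ { B, E }
  (now 7)
Step 3 (1 new):
  { A, D }  = S∖{ B, C, E }
  (now 8)
Step 4: no new sets; the family is a σ-algebra.

Therefore σ(ℰ) = { ∅, { C }, { A, D }, { B, E }, { A, C, D }, { B, C, E }, { A, B, D, E }, S } (|σ(ℰ)| = 8).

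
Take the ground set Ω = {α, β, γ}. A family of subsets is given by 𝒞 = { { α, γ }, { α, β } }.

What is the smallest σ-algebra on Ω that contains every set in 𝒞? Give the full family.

Answer: σ(𝒞) = { {}, { α }, { β }, { γ }, { α, β }, { α, γ }, { β, γ }, Ω }

Trace:
Start: 𝒞 ∪ {∅, Ω} = { {}, { α, β }, { α, γ }, Ω }.
Round 1. New:
  { β }  = complement { α, γ }
  { γ }  = complement { α, β }
Round 2 adds 1:
  { β, γ }  = { γ } ∪ { β }
Round 3 adds 1:
  { α }  = complement { β, γ }
Round 4: already closed under ᶜ and ∪.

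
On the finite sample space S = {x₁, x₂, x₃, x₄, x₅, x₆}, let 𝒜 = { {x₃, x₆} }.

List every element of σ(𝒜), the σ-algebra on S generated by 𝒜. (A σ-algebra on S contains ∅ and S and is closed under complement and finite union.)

Take S₀ = 𝒜 ∪ {∅, S} = { {}, {x₃, x₆}, S }.
Step 1: +1 →
  {x₁, x₂, x₄, x₅}  = ᶜ of {x₃, x₆}
  [4 total]
After Step 2 the family is unchanged; done.

Hence σ(𝒜) has 4 members: { {}, {x₃, x₆}, {x₁, x₂, x₄, x₅}, S }.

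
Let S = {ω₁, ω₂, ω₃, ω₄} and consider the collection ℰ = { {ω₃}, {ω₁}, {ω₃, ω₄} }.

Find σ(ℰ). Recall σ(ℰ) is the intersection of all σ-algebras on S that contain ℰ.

Take S₀ = ℰ ∪ {∅, S} = { {}, {ω₁}, {ω₃}, {ω₃, ω₄}, S }.
Step 1. New:
  {ω₁, ω₂}  = S∖{ω₃, ω₄}
  {ω₁, ω₃}  = {ω₃} ∪ {ω₁}
  {ω₁, ω₂, ω₄}  = S∖{ω₃}
  {ω₁, ω₃, ω₄}  = {ω₃, ω₄} ∪ {ω₁}
  {ω₂, ω₃, ω₄}  = S∖{ω₁}
  [10 total]
Step 2. New:
  {ω₂}  = S∖{ω₁, ω₃, ω₄}
  {ω₂, ω₄}  = S∖{ω₁, ω₃}
  {ω₁, ω₂, ω₃}  = {ω₁, ω₂} ∪ {ω₃}
  [13 total]
Step 3: 2 new —
  {ω₄}  = S∖{ω₁, ω₂, ω₃}
  {ω₂, ω₃}  = {ω₃} ∪ {ω₂}
  [15 total]
Step 4: +1 →
  {ω₁, ω₄}  = S∖{ω₂, ω₃}
  [16 total]
Step 5: stable.

|σ(ℰ)| = 16.  σ(ℰ) = { {}, {ω₁}, {ω₂}, {ω₃}, {ω₄}, {ω₁, ω₂}, {ω₁, ω₃}, {ω₁, ω₄}, {ω₂, ω₃}, {ω₂, ω₄}, {ω₃, ω₄}, {ω₁, ω₂, ω₃}, {ω₁, ω₂, ω₄}, {ω₁, ω₃, ω₄}, {ω₂, ω₃, ω₄}, S }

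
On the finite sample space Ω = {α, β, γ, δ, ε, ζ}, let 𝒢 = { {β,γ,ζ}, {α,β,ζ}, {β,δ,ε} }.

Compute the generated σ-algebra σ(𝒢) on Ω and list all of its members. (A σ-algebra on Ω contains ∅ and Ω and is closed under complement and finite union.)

Initial family (5 sets): { ∅, {α,β,ζ}, {β,γ,ζ}, {β,δ,ε}, Ω }.
Step 1 adds 6:
  {α,γ,ζ}  = ᶜ of {β,δ,ε}
  {α,δ,ε}  = ᶜ of {β,γ,ζ}
  {γ,δ,ε}  = ᶜ of {α,β,ζ}
  {α,β,γ,ζ}  = {β,γ,ζ} ∪ {α,β,ζ}
  {α,β,δ,ε,ζ}  = {α,β,ζ} ∪ {β,δ,ε}
  {β,γ,δ,ε,ζ}  = {β,γ,ζ} ∪ {β,δ,ε}
Step 2 (7 new):
  {α}  = ᶜ of {β,γ,δ,ε,ζ}
  {γ}  = ᶜ of {α,β,δ,ε,ζ}
  {δ,ε}  = ᶜ of {α,β,γ,ζ}
  {α,β,δ,ε}  = {α,δ,ε} ∪ {β,δ,ε}
  {α,γ,δ,ε}  = {α,δ,ε} ∪ {γ,δ,ε}
  {β,γ,δ,ε}  = {γ,δ,ε} ∪ {β,δ,ε}
  {α,γ,δ,ε,ζ}  = {α,δ,ε} ∪ {α,γ,ζ}
Step 3: 6 new —
  {β}  = ᶜ of {α,γ,δ,ε,ζ}
  {α,γ}  = {γ} ∪ {α}
  {α,ζ}  = ᶜ of {β,γ,δ,ε}
  {β,ζ}  = ᶜ of {α,γ,δ,ε}
  {γ,ζ}  = ᶜ of {α,β,δ,ε}
  {α,β,γ,δ,ε}  = {α,δ,ε} ∪ {β,γ,δ,ε}
Step 4 adds 7:
  {ζ}  = ᶜ of {α,β,γ,δ,ε}
  {α,β}  = {β} ∪ {α}
  {β,γ}  = {β} ∪ {γ}
  {α,β,γ}  = {β} ∪ {α,γ}
  {α,δ,ε,ζ}  = {α,δ,ε} ∪ {α,ζ}
  {β,δ,ε,ζ}  = ᶜ of {α,γ}
  {γ,δ,ε,ζ}  = {γ,δ,ε} ∪ {γ,ζ}
Step 5 (1 new):
  {δ,ε,ζ}  = ᶜ of {α,β,γ}
Step 6: stable.

σ(𝒢) = { ∅, {α}, {β}, {γ}, {ζ}, {α,β}, {α,γ}, {α,ζ}, {β,γ}, {β,ζ}, {γ,ζ}, {δ,ε}, {α,β,γ}, {α,β,ζ}, {α,γ,ζ}, {α,δ,ε}, {β,γ,ζ}, {β,δ,ε}, {γ,δ,ε}, {δ,ε,ζ}, {α,β,γ,ζ}, {α,β,δ,ε}, {α,γ,δ,ε}, {α,δ,ε,ζ}, {β,γ,δ,ε}, {β,δ,ε,ζ}, {γ,δ,ε,ζ}, {α,β,γ,δ,ε}, {α,β,δ,ε,ζ}, {α,γ,δ,ε,ζ}, {β,γ,δ,ε,ζ}, Ω }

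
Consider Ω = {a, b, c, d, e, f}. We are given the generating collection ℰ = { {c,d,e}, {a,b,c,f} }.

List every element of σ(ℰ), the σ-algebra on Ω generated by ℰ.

Take S₀ = ℰ ∪ {∅, Ω} = { ∅, {c,d,e}, {a,b,c,f}, Ω }.
Round 1. New:
  {d,e}  = ᶜ of {a,b,c,f}
  {a,b,f}  = ᶜ of {c,d,e}
  (now 6)
Round 2: +1 →
  {a,b,d,e,f}  = {d,e} ∪ {a,b,f}
  (now 7)
Round 3 adds 1:
  {c}  = ᶜ of {a,b,d,e,f}
  (now 8)
Round 4: already closed under ᶜ and ∪.

σ(ℰ) = { ∅, {c}, {d,e}, {a,b,f}, {c,d,e}, {a,b,c,f}, {a,b,d,e,f}, Ω }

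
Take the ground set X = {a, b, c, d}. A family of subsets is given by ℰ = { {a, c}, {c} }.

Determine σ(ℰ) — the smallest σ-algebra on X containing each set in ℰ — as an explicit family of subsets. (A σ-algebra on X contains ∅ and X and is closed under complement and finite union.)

Answer: σ(ℰ) = { ∅, {a}, {c}, {a, c}, {b, d}, {a, b, d}, {b, c, d}, X }

Trace:
Begin from { ∅, {c}, {a, c}, X } (that is, ℰ plus ∅ and X).
Step 1 (2 new):
  {b, d}  = {a, c}ᶜ
  {a, b, d}  = {c}ᶜ
Step 2 adds 1:
  {b, c, d}  = {c} ∪ {b, d}
Step 3: 1 new —
  {a}  = {b, c, d}ᶜ
Step 4: no new sets; the family is a σ-algebra.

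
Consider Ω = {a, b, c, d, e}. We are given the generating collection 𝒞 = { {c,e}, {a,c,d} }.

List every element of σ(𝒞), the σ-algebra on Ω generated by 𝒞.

Initial family (4 sets): { {}, {c,e}, {a,c,d}, Ω }.
Round 1. New:
  {b,e}  = complement {a,c,d}
  {a,b,d}  = complement {c,e}
  {a,c,d,e}  = {c,e} ∪ {a,c,d}
Round 2: +4 →
  {b}  = complement {a,c,d,e}
  {b,c,e}  = {b,e} ∪ {c,e}
  {a,b,c,d}  = {a,c,d} ∪ {a,b,d}
  {a,b,d,e}  = {b,e} ∪ {a,b,d}
Round 3. New:
  {c}  = complement {a,b,d,e}
  {e}  = complement {a,b,c,d}
  {a,d}  = complement {b,c,e}
Round 4. New:
  {b,c}  = {c} ∪ {b}
  {a,d,e}  = {a,d} ∪ {e}
After Round 5 the family is unchanged; done.

Therefore σ(𝒞) = { {}, {b}, {c}, {e}, {a,d}, {b,c}, {b,e}, {c,e}, {a,b,d}, {a,c,d}, {a,d,e}, {b,c,e}, {a,b,c,d}, {a,b,d,e}, {a,c,d,e}, Ω } (|σ(𝒞)| = 16).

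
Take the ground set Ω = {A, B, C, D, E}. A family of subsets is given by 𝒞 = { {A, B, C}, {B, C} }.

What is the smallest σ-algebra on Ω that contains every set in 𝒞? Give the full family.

σ(𝒞) (8 sets): { {}, {A}, {B, C}, {D, E}, {A, B, C}, {A, D, E}, {B, C, D, E}, Ω }

Working:
Begin from { {}, {B, C}, {A, B, C}, Ω } (that is, 𝒞 plus ∅ and Ω).
Pass 1. New:
  {D, E}  = complement {A, B, C}
  {A, D, E}  = complement {B, C}
Pass 2: +1 →
  {B, C, D, E}  = {D, E} ∪ {B, C}
Pass 3 (1 new):
  {A}  = complement {B, C, D, E}
After Pass 4 the family is unchanged; done.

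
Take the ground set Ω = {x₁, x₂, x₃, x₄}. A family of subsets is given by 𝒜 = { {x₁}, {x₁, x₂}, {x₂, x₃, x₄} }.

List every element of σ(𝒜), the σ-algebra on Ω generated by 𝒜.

Initial family (5 sets): { {}, {x₁}, {x₁, x₂}, {x₂, x₃, x₄}, Ω }.
Iteration 1: 1 new —
  {x₃, x₄}  = complement {x₁, x₂}
  (now 6)
Iteration 2: +1 →
  {x₁, x₃, x₄}  = {x₃, x₄} ∪ {x₁}
  (now 7)
Iteration 3. New:
  {x₂}  = complement {x₁, x₃, x₄}
  (now 8)
Iteration 4: stable.

|σ(𝒜)| = 8.  σ(𝒜) = { {}, {x₁}, {x₂}, {x₁, x₂}, {x₃, x₄}, {x₁, x₃, x₄}, {x₂, x₃, x₄}, Ω }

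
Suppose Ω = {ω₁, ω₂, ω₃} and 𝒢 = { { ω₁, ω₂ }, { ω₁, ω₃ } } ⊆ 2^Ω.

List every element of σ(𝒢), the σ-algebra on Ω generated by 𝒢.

Answer: σ(𝒢) = { ∅, { ω₁ }, { ω₂ }, { ω₃ }, { ω₁, ω₂ }, { ω₁, ω₃ }, { ω₂, ω₃ }, Ω }

Derivation:
Initial family (4 sets): { ∅, { ω₁, ω₂ }, { ω₁, ω₃ }, Ω }.
Iteration 1: +2 →
  { ω₂ }  = { ω₁, ω₃ }ᶜ
  { ω₃ }  = { ω₁, ω₂ }ᶜ
  (now 6)
Iteration 2 (1 new):
  { ω₂, ω₃ }  = { ω₃ } ∪ { ω₂ }
  (now 7)
Iteration 3 adds 1:
  { ω₁ }  = { ω₂, ω₃ }ᶜ
  (now 8)
Iteration 4: closed — nothing new.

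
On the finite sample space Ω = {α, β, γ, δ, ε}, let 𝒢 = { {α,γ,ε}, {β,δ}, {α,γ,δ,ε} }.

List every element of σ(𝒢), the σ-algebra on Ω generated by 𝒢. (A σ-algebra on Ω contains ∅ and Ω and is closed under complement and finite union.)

σ(𝒢) = { {}, {β}, {δ}, {β,δ}, {α,γ,ε}, {α,β,γ,ε}, {α,γ,δ,ε}, Ω }

Working:
Begin from { {}, {β,δ}, {α,γ,ε}, {α,γ,δ,ε}, Ω } (that is, 𝒢 plus ∅ and Ω).
Step 1: 1 new —
  {β}  = ᶜ of {α,γ,δ,ε}
  |family| = 6
Step 2 adds 1:
  {α,β,γ,ε}  = {α,γ,ε} ∪ {β}
  |family| = 7
Step 3: 1 new —
  {δ}  = ᶜ of {α,β,γ,ε}
  |family| = 8
Step 4: no new sets; the family is a σ-algebra.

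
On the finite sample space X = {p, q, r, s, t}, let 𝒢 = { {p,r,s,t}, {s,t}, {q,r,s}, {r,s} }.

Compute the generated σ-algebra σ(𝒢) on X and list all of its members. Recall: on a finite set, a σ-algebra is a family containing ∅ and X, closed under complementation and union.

|σ(𝒢)| = 32.  σ(𝒢) = { ∅, {p}, {q}, {r}, {s}, {t}, {p,q}, {p,r}, {p,s}, {p,t}, {q,r}, {q,s}, {q,t}, {r,s}, {r,t}, {s,t}, {p,q,r}, {p,q,s}, {p,q,t}, {p,r,s}, {p,r,t}, {p,s,t}, {q,r,s}, {q,r,t}, {q,s,t}, {r,s,t}, {p,q,r,s}, {p,q,r,t}, {p,q,s,t}, {p,r,s,t}, {q,r,s,t}, X }

Derivation:
Start: 𝒢 ∪ {∅, X} = { ∅, {r,s}, {s,t}, {q,r,s}, {p,r,s,t}, X }.
Step 1: +6 →
  {q}  = complement {p,r,s,t}
  {p,t}  = complement {q,r,s}
  {p,q,r}  = complement {s,t}
  {p,q,t}  = complement {r,s}
  {r,s,t}  = {s,t} ∪ {r,s}
  {q,r,s,t}  = {s,t} ∪ {q,r,s}
  [12 total]
Step 2. New:
  {p}  = complement {q,r,s,t}
  {p,q}  = complement {r,s,t}
  {p,s,t}  = {s,t} ∪ {p,t}
  {q,s,t}  = {q} ∪ {s,t}
  {p,q,r,s}  = {r,s} ∪ {p,q,r}
  {p,q,r,t}  = {p,q,r} ∪ {p,q,t}
  {p,q,s,t}  = {s,t} ∪ {p,q,t}
  [19 total]
Step 3 adds 6:
  {r}  = complement {p,q,s,t}
  {s}  = complement {p,q,r,t}
  {t}  = complement {p,q,r,s}
  {p,r}  = complement {q,s,t}
  {q,r}  = complement {p,s,t}
  {p,r,s}  = {r,s} ∪ {p}
  [25 total]
Step 4. New:
  {p,s}  = {s} ∪ {p}
  {q,s}  = {q} ∪ {s}
  {q,t}  = complement {p,r,s}
  {r,t}  = {t} ∪ {r}
  {p,q,s}  = {p,q} ∪ {s}
  {p,r,t}  = {t} ∪ {p,r}
  {q,r,t}  = {t} ∪ {q,r}
  [32 total]
Step 5 adds nothing — fixpoint reached.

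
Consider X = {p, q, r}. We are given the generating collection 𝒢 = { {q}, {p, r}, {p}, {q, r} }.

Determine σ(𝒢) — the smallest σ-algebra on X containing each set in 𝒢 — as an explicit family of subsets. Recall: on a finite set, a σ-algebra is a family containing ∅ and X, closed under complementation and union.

Start: 𝒢 ∪ {∅, X} = { {}, {p}, {q}, {p, r}, {q, r}, X }.
Round 1 adds 1:
  {p, q}  = {q} ∪ {p}
  |family| = 7
Round 2 (1 new):
  {r}  = {p, q}ᶜ
  |family| = 8
Round 3: already closed under ᶜ and ∪.

|σ(𝒢)| = 8.  σ(𝒢) = { {}, {p}, {q}, {r}, {p, q}, {p, r}, {q, r}, X }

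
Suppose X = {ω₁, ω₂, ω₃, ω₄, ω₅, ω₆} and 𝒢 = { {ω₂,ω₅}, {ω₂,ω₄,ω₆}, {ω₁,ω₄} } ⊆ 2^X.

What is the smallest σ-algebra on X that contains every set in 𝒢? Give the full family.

Start: 𝒢 ∪ {∅, X} = { {}, {ω₁,ω₄}, {ω₂,ω₅}, {ω₂,ω₄,ω₆}, X }.
Iteration 1: +6 →
  {ω₁,ω₃,ω₅}  = X∖{ω₂,ω₄,ω₆}
  {ω₁,ω₂,ω₄,ω₅}  = {ω₂,ω₅} ∪ {ω₁,ω₄}
  {ω₁,ω₂,ω₄,ω₆}  = {ω₂,ω₄,ω₆} ∪ {ω₁,ω₄}
  {ω₁,ω₃,ω₄,ω₆}  = X∖{ω₂,ω₅}
  {ω₂,ω₃,ω₅,ω₆}  = X∖{ω₁,ω₄}
  {ω₂,ω₄,ω₅,ω₆}  = {ω₂,ω₄,ω₆} ∪ {ω₂,ω₅}
  (now 11)
Iteration 2. New:
  {ω₁,ω₃}  = X∖{ω₂,ω₄,ω₅,ω₆}
  {ω₃,ω₅}  = X∖{ω₁,ω₂,ω₄,ω₆}
  {ω₃,ω₆}  = X∖{ω₁,ω₂,ω₄,ω₅}
  {ω₁,ω₂,ω₃,ω₅}  = {ω₂,ω₅} ∪ {ω₁,ω₃,ω₅}
  {ω₁,ω₃,ω₄,ω₅}  = {ω₁,ω₃,ω₅} ∪ {ω₁,ω₄}
  {ω₁,ω₂,ω₃,ω₄,ω₅}  = {ω₁,ω₃,ω₅} ∪ {ω₁,ω₂,ω₄,ω₅}
  {ω₁,ω₂,ω₃,ω₄,ω₆}  = {ω₂,ω₄,ω₆} ∪ {ω₁,ω₃,ω₄,ω₆}
  {ω₁,ω₂,ω₃,ω₅,ω₆}  = {ω₁,ω₃,ω₅} ∪ {ω₂,ω₃,ω₅,ω₆}
  {ω₁,ω₂,ω₄,ω₅,ω₆}  = {ω₂,ω₄,ω₆} ∪ {ω₁,ω₂,ω₄,ω₅}
  {ω₁,ω₃,ω₄,ω₅,ω₆}  = {ω₁,ω₃,ω₅} ∪ {ω₁,ω₃,ω₄,ω₆}
  {ω₂,ω₃,ω₄,ω₅,ω₆}  = {ω₂,ω₄,ω₆} ∪ {ω₂,ω₃,ω₅,ω₆}
  (now 22)
Iteration 3: +14 →
  {ω₁}  = X∖{ω₂,ω₃,ω₄,ω₅,ω₆}
  {ω₂}  = X∖{ω₁,ω₃,ω₄,ω₅,ω₆}
  {ω₃}  = X∖{ω₁,ω₂,ω₄,ω₅,ω₆}
  {ω₄}  = X∖{ω₁,ω₂,ω₃,ω₅,ω₆}
  {ω₅}  = X∖{ω₁,ω₂,ω₃,ω₄,ω₆}
  {ω₆}  = X∖{ω₁,ω₂,ω₃,ω₄,ω₅}
  {ω₂,ω₆}  = X∖{ω₁,ω₃,ω₄,ω₅}
  {ω₄,ω₆}  = X∖{ω₁,ω₂,ω₃,ω₅}
  {ω₁,ω₃,ω₄}  = {ω₁,ω₄} ∪ {ω₁,ω₃}
  {ω₁,ω₃,ω₆}  = {ω₁,ω₃} ∪ {ω₃,ω₆}
  {ω₂,ω₃,ω₅}  = {ω₂,ω₅} ∪ {ω₃,ω₅}
  {ω₃,ω₅,ω₆}  = {ω₃,ω₅} ∪ {ω₃,ω₆}
  {ω₁,ω₃,ω₅,ω₆}  = {ω₁,ω₃,ω₅} ∪ {ω₃,ω₆}
  {ω₂,ω₃,ω₄,ω₆}  = {ω₂,ω₄,ω₆} ∪ {ω₃,ω₆}
  (now 36)
Iteration 4 (24 new):
  {ω₁,ω₂}  = {ω₁} ∪ {ω₂}
  {ω₁,ω₅}  = X∖{ω₂,ω₃,ω₄,ω₆}
  {ω₁,ω₆}  = {ω₁} ∪ {ω₆}
  {ω₂,ω₃}  = {ω₂} ∪ {ω₃}
  {ω₂,ω₄}  = X∖{ω₁,ω₃,ω₅,ω₆}
  {ω₃,ω₄}  = {ω₃} ∪ {ω₄}
  {ω₄,ω₅}  = {ω₅} ∪ {ω₄}
  {ω₅,ω₆}  = {ω₆} ∪ {ω₅}
  {ω₁,ω₂,ω₃}  = {ω₂} ∪ {ω₁,ω₃}
  {ω₁,ω₂,ω₄}  = X∖{ω₃,ω₅,ω₆}
  {ω₁,ω₂,ω₅}  = {ω₂,ω₅} ∪ {ω₁}
  {ω₁,ω₂,ω₆}  = {ω₁} ∪ {ω₂,ω₆}
  {ω₁,ω₄,ω₅}  = {ω₅} ∪ {ω₁,ω₄}
  {ω₁,ω₄,ω₆}  = X∖{ω₂,ω₃,ω₅}
  {ω₂,ω₃,ω₆}  = {ω₂} ∪ {ω₃,ω₆}
  {ω₂,ω₄,ω₅}  = X∖{ω₁,ω₃,ω₆}
  {ω₂,ω₅,ω₆}  = X∖{ω₁,ω₃,ω₄}
  {ω₃,ω₄,ω₅}  = {ω₃,ω₅} ∪ {ω₄}
  {ω₃,ω₄,ω₆}  = {ω₃} ∪ {ω₄,ω₆}
  {ω₄,ω₅,ω₆}  = {ω₅} ∪ {ω₄,ω₆}
  {ω₁,ω₂,ω₃,ω₄}  = {ω₂} ∪ {ω₁,ω₃,ω₄}
  {ω₁,ω₂,ω₃,ω₆}  = {ω₁,ω₃,ω₆} ∪ {ω₂}
  {ω₂,ω₃,ω₄,ω₅}  = {ω₂,ω₃,ω₅} ∪ {ω₄}
  {ω₃,ω₄,ω₅,ω₆}  = {ω₃,ω₅,ω₆} ∪ {ω₄}
  (now 60)
Iteration 5 (4 new):
  {ω₁,ω₅,ω₆}  = {ω₅,ω₆} ∪ {ω₁,ω₆}
  {ω₂,ω₃,ω₄}  = {ω₃,ω₄} ∪ {ω₂}
  {ω₁,ω₂,ω₅,ω₆}  = X∖{ω₃,ω₄}
  {ω₁,ω₄,ω₅,ω₆}  = X∖{ω₂,ω₃}
  (now 64)
Iteration 6 adds nothing — fixpoint reached.

Therefore σ(𝒢) = { {}, {ω₁}, {ω₂}, {ω₃}, {ω₄}, {ω₅}, {ω₆}, {ω₁,ω₂}, {ω₁,ω₃}, {ω₁,ω₄}, {ω₁,ω₅}, {ω₁,ω₆}, {ω₂,ω₃}, {ω₂,ω₄}, {ω₂,ω₅}, {ω₂,ω₆}, {ω₃,ω₄}, {ω₃,ω₅}, {ω₃,ω₆}, {ω₄,ω₅}, {ω₄,ω₆}, {ω₅,ω₆}, {ω₁,ω₂,ω₃}, {ω₁,ω₂,ω₄}, {ω₁,ω₂,ω₅}, {ω₁,ω₂,ω₆}, {ω₁,ω₃,ω₄}, {ω₁,ω₃,ω₅}, {ω₁,ω₃,ω₆}, {ω₁,ω₄,ω₅}, {ω₁,ω₄,ω₆}, {ω₁,ω₅,ω₆}, {ω₂,ω₃,ω₄}, {ω₂,ω₃,ω₅}, {ω₂,ω₃,ω₆}, {ω₂,ω₄,ω₅}, {ω₂,ω₄,ω₆}, {ω₂,ω₅,ω₆}, {ω₃,ω₄,ω₅}, {ω₃,ω₄,ω₆}, {ω₃,ω₅,ω₆}, {ω₄,ω₅,ω₆}, {ω₁,ω₂,ω₃,ω₄}, {ω₁,ω₂,ω₃,ω₅}, {ω₁,ω₂,ω₃,ω₆}, {ω₁,ω₂,ω₄,ω₅}, {ω₁,ω₂,ω₄,ω₆}, {ω₁,ω₂,ω₅,ω₆}, {ω₁,ω₃,ω₄,ω₅}, {ω₁,ω₃,ω₄,ω₆}, {ω₁,ω₃,ω₅,ω₆}, {ω₁,ω₄,ω₅,ω₆}, {ω₂,ω₃,ω₄,ω₅}, {ω₂,ω₃,ω₄,ω₆}, {ω₂,ω₃,ω₅,ω₆}, {ω₂,ω₄,ω₅,ω₆}, {ω₃,ω₄,ω₅,ω₆}, {ω₁,ω₂,ω₃,ω₄,ω₅}, {ω₁,ω₂,ω₃,ω₄,ω₆}, {ω₁,ω₂,ω₃,ω₅,ω₆}, {ω₁,ω₂,ω₄,ω₅,ω₆}, {ω₁,ω₃,ω₄,ω₅,ω₆}, {ω₂,ω₃,ω₄,ω₅,ω₆}, X } (|σ(𝒢)| = 64).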